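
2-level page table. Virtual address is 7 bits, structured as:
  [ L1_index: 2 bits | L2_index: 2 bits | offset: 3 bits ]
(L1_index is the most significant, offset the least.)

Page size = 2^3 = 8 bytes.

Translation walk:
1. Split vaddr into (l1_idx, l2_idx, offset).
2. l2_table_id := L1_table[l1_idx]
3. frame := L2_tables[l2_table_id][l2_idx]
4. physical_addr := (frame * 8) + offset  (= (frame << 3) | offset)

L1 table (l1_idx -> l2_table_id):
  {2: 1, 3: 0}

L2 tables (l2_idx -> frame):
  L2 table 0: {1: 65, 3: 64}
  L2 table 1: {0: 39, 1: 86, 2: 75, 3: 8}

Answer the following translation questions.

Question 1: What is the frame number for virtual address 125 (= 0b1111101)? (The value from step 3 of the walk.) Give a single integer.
Answer: 64

Derivation:
vaddr = 125: l1_idx=3, l2_idx=3
L1[3] = 0; L2[0][3] = 64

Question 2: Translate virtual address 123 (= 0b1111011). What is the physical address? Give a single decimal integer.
Answer: 515

Derivation:
vaddr = 123 = 0b1111011
Split: l1_idx=3, l2_idx=3, offset=3
L1[3] = 0
L2[0][3] = 64
paddr = 64 * 8 + 3 = 515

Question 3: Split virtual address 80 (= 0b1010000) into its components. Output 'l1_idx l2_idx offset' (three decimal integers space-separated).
Answer: 2 2 0

Derivation:
vaddr = 80 = 0b1010000
  top 2 bits -> l1_idx = 2
  next 2 bits -> l2_idx = 2
  bottom 3 bits -> offset = 0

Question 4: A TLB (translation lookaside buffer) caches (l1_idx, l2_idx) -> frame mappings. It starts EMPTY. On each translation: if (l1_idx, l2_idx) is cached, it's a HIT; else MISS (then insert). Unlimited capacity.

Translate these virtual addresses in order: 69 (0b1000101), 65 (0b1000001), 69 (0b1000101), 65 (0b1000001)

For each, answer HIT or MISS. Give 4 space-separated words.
Answer: MISS HIT HIT HIT

Derivation:
vaddr=69: (2,0) not in TLB -> MISS, insert
vaddr=65: (2,0) in TLB -> HIT
vaddr=69: (2,0) in TLB -> HIT
vaddr=65: (2,0) in TLB -> HIT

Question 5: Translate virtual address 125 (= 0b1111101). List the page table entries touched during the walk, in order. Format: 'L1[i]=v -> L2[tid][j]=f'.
Answer: L1[3]=0 -> L2[0][3]=64

Derivation:
vaddr = 125 = 0b1111101
Split: l1_idx=3, l2_idx=3, offset=5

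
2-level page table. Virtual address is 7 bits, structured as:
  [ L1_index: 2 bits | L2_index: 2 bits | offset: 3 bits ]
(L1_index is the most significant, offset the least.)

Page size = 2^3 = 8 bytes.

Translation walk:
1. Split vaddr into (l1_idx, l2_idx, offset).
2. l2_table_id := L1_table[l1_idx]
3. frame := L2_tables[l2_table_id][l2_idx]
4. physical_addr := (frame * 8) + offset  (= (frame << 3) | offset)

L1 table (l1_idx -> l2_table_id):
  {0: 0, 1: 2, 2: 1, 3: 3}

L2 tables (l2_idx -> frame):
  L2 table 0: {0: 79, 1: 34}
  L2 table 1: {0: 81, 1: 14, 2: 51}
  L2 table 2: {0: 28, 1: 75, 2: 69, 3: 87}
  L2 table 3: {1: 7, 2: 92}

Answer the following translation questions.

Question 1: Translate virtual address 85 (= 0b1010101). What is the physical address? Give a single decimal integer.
Answer: 413

Derivation:
vaddr = 85 = 0b1010101
Split: l1_idx=2, l2_idx=2, offset=5
L1[2] = 1
L2[1][2] = 51
paddr = 51 * 8 + 5 = 413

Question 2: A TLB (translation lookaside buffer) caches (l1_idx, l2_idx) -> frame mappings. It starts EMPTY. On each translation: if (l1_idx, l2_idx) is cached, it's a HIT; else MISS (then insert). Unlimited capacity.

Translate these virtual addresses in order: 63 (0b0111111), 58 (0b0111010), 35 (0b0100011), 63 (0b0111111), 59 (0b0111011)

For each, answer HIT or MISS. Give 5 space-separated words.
vaddr=63: (1,3) not in TLB -> MISS, insert
vaddr=58: (1,3) in TLB -> HIT
vaddr=35: (1,0) not in TLB -> MISS, insert
vaddr=63: (1,3) in TLB -> HIT
vaddr=59: (1,3) in TLB -> HIT

Answer: MISS HIT MISS HIT HIT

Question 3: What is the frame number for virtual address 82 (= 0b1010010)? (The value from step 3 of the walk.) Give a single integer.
Answer: 51

Derivation:
vaddr = 82: l1_idx=2, l2_idx=2
L1[2] = 1; L2[1][2] = 51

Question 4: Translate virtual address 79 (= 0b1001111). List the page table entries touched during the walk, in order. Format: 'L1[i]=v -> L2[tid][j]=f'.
vaddr = 79 = 0b1001111
Split: l1_idx=2, l2_idx=1, offset=7

Answer: L1[2]=1 -> L2[1][1]=14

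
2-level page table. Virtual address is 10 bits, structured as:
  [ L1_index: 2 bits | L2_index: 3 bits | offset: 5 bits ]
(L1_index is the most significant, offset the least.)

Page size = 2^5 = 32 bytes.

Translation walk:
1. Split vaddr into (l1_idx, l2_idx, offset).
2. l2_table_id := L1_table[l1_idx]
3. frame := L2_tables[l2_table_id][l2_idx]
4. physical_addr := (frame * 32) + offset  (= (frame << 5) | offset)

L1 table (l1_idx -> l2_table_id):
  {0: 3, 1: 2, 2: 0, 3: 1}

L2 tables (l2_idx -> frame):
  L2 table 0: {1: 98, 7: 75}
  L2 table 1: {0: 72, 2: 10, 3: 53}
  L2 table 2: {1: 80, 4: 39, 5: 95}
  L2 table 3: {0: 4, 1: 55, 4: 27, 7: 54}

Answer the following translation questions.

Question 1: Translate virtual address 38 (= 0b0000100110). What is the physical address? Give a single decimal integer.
vaddr = 38 = 0b0000100110
Split: l1_idx=0, l2_idx=1, offset=6
L1[0] = 3
L2[3][1] = 55
paddr = 55 * 32 + 6 = 1766

Answer: 1766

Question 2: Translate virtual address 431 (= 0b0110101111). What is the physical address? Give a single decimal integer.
Answer: 3055

Derivation:
vaddr = 431 = 0b0110101111
Split: l1_idx=1, l2_idx=5, offset=15
L1[1] = 2
L2[2][5] = 95
paddr = 95 * 32 + 15 = 3055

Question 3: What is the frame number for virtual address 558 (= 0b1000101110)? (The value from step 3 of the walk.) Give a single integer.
vaddr = 558: l1_idx=2, l2_idx=1
L1[2] = 0; L2[0][1] = 98

Answer: 98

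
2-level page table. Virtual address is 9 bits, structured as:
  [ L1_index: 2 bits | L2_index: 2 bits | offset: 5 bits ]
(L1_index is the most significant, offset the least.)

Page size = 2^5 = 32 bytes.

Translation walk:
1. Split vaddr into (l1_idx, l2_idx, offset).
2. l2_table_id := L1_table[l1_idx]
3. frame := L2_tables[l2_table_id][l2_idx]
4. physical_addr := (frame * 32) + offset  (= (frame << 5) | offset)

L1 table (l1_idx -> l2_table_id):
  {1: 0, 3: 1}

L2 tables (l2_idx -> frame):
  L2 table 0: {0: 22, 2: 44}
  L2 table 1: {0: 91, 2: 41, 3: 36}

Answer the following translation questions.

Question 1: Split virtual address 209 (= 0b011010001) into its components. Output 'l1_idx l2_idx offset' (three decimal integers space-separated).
Answer: 1 2 17

Derivation:
vaddr = 209 = 0b011010001
  top 2 bits -> l1_idx = 1
  next 2 bits -> l2_idx = 2
  bottom 5 bits -> offset = 17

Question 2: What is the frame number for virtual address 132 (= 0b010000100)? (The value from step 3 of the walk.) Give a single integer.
Answer: 22

Derivation:
vaddr = 132: l1_idx=1, l2_idx=0
L1[1] = 0; L2[0][0] = 22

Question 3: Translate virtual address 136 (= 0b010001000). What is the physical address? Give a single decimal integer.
vaddr = 136 = 0b010001000
Split: l1_idx=1, l2_idx=0, offset=8
L1[1] = 0
L2[0][0] = 22
paddr = 22 * 32 + 8 = 712

Answer: 712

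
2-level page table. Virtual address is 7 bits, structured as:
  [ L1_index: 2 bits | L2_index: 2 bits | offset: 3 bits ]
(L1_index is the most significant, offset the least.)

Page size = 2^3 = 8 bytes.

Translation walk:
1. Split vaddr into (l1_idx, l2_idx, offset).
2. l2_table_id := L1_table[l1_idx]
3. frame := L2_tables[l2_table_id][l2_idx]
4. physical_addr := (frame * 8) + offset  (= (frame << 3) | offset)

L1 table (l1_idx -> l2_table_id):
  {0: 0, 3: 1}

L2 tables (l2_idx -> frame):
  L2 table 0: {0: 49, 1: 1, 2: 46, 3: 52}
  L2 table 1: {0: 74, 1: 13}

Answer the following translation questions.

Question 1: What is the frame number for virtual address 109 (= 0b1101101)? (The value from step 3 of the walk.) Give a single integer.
Answer: 13

Derivation:
vaddr = 109: l1_idx=3, l2_idx=1
L1[3] = 1; L2[1][1] = 13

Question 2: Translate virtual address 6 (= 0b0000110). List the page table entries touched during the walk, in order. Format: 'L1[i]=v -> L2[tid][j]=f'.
vaddr = 6 = 0b0000110
Split: l1_idx=0, l2_idx=0, offset=6

Answer: L1[0]=0 -> L2[0][0]=49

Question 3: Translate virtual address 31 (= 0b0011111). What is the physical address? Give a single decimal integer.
vaddr = 31 = 0b0011111
Split: l1_idx=0, l2_idx=3, offset=7
L1[0] = 0
L2[0][3] = 52
paddr = 52 * 8 + 7 = 423

Answer: 423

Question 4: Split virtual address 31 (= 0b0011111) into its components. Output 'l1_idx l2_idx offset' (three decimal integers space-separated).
Answer: 0 3 7

Derivation:
vaddr = 31 = 0b0011111
  top 2 bits -> l1_idx = 0
  next 2 bits -> l2_idx = 3
  bottom 3 bits -> offset = 7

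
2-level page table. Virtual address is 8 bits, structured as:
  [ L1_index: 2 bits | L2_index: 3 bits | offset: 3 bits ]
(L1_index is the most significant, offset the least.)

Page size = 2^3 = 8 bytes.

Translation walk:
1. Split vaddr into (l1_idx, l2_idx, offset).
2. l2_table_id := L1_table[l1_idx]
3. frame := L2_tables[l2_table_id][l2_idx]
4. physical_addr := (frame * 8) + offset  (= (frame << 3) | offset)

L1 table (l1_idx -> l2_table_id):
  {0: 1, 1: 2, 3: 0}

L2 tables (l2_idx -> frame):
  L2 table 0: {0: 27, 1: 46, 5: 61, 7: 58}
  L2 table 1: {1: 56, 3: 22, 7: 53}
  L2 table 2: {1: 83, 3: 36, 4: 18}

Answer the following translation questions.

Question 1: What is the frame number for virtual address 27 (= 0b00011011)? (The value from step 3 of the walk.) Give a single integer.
vaddr = 27: l1_idx=0, l2_idx=3
L1[0] = 1; L2[1][3] = 22

Answer: 22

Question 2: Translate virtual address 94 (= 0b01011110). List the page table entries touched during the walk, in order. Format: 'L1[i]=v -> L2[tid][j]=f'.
Answer: L1[1]=2 -> L2[2][3]=36

Derivation:
vaddr = 94 = 0b01011110
Split: l1_idx=1, l2_idx=3, offset=6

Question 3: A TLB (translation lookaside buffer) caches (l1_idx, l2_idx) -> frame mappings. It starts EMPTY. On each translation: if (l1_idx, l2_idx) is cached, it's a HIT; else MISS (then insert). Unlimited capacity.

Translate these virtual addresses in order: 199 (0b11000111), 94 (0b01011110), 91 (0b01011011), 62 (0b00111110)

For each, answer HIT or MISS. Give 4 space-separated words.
vaddr=199: (3,0) not in TLB -> MISS, insert
vaddr=94: (1,3) not in TLB -> MISS, insert
vaddr=91: (1,3) in TLB -> HIT
vaddr=62: (0,7) not in TLB -> MISS, insert

Answer: MISS MISS HIT MISS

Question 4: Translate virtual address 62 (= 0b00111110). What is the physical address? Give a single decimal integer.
vaddr = 62 = 0b00111110
Split: l1_idx=0, l2_idx=7, offset=6
L1[0] = 1
L2[1][7] = 53
paddr = 53 * 8 + 6 = 430

Answer: 430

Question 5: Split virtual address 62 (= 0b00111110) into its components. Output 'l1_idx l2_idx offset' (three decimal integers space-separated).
Answer: 0 7 6

Derivation:
vaddr = 62 = 0b00111110
  top 2 bits -> l1_idx = 0
  next 3 bits -> l2_idx = 7
  bottom 3 bits -> offset = 6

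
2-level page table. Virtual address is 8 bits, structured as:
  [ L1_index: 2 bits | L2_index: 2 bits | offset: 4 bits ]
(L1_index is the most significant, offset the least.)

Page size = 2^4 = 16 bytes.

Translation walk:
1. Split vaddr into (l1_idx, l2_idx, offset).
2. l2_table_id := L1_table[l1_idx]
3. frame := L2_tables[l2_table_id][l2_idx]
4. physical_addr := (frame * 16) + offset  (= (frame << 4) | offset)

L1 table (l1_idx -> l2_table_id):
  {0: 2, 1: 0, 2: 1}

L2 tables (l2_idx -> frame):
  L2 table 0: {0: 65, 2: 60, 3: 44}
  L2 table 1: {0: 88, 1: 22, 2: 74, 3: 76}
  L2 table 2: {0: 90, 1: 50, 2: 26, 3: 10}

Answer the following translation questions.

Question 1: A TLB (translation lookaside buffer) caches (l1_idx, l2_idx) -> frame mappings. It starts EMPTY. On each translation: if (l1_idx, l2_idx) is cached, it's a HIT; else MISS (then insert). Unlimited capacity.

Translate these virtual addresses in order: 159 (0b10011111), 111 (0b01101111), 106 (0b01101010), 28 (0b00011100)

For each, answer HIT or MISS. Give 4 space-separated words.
vaddr=159: (2,1) not in TLB -> MISS, insert
vaddr=111: (1,2) not in TLB -> MISS, insert
vaddr=106: (1,2) in TLB -> HIT
vaddr=28: (0,1) not in TLB -> MISS, insert

Answer: MISS MISS HIT MISS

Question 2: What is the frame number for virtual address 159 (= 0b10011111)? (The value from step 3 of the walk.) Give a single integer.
Answer: 22

Derivation:
vaddr = 159: l1_idx=2, l2_idx=1
L1[2] = 1; L2[1][1] = 22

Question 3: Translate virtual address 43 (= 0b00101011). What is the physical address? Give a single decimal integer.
Answer: 427

Derivation:
vaddr = 43 = 0b00101011
Split: l1_idx=0, l2_idx=2, offset=11
L1[0] = 2
L2[2][2] = 26
paddr = 26 * 16 + 11 = 427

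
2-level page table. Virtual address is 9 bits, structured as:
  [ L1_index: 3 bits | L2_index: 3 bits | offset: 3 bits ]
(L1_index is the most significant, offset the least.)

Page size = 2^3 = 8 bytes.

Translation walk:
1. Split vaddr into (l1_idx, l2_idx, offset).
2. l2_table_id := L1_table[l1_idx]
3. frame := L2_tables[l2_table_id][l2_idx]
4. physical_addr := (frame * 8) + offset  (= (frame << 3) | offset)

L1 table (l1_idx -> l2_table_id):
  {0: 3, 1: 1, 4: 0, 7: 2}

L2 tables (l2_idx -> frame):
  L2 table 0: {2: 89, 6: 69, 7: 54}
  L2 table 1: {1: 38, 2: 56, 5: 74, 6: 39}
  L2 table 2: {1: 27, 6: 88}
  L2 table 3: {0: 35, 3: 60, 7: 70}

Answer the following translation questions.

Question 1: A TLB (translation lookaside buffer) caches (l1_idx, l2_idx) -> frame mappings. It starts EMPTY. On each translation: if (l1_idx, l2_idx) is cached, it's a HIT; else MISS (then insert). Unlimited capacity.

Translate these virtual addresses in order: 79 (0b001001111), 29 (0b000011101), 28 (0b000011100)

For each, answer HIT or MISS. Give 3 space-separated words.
vaddr=79: (1,1) not in TLB -> MISS, insert
vaddr=29: (0,3) not in TLB -> MISS, insert
vaddr=28: (0,3) in TLB -> HIT

Answer: MISS MISS HIT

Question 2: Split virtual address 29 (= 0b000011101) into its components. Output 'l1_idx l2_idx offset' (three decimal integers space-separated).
vaddr = 29 = 0b000011101
  top 3 bits -> l1_idx = 0
  next 3 bits -> l2_idx = 3
  bottom 3 bits -> offset = 5

Answer: 0 3 5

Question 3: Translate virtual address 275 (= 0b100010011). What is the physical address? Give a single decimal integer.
vaddr = 275 = 0b100010011
Split: l1_idx=4, l2_idx=2, offset=3
L1[4] = 0
L2[0][2] = 89
paddr = 89 * 8 + 3 = 715

Answer: 715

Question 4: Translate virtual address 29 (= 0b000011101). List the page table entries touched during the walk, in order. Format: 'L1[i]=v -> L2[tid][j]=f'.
Answer: L1[0]=3 -> L2[3][3]=60

Derivation:
vaddr = 29 = 0b000011101
Split: l1_idx=0, l2_idx=3, offset=5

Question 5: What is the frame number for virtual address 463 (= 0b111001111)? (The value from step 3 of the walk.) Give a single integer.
vaddr = 463: l1_idx=7, l2_idx=1
L1[7] = 2; L2[2][1] = 27

Answer: 27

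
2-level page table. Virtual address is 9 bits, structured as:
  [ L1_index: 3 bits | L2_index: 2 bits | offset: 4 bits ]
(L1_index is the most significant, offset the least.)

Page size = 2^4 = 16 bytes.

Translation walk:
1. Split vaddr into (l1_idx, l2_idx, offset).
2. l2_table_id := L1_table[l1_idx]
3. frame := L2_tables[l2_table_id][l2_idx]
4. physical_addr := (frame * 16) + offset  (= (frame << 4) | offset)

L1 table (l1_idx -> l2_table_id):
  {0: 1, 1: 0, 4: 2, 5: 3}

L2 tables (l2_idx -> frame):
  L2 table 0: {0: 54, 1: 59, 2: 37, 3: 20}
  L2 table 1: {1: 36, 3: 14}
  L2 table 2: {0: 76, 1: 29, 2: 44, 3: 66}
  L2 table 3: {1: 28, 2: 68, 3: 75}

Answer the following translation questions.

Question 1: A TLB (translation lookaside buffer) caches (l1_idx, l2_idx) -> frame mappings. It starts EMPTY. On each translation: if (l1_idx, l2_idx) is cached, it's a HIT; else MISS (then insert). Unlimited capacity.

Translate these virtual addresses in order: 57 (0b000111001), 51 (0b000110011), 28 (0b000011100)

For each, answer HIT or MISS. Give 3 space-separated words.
vaddr=57: (0,3) not in TLB -> MISS, insert
vaddr=51: (0,3) in TLB -> HIT
vaddr=28: (0,1) not in TLB -> MISS, insert

Answer: MISS HIT MISS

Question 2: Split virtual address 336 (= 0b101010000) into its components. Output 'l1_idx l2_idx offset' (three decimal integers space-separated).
vaddr = 336 = 0b101010000
  top 3 bits -> l1_idx = 5
  next 2 bits -> l2_idx = 1
  bottom 4 bits -> offset = 0

Answer: 5 1 0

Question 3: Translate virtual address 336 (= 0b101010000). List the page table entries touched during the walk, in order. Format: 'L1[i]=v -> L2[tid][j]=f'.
Answer: L1[5]=3 -> L2[3][1]=28

Derivation:
vaddr = 336 = 0b101010000
Split: l1_idx=5, l2_idx=1, offset=0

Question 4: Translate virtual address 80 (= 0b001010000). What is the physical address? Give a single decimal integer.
Answer: 944

Derivation:
vaddr = 80 = 0b001010000
Split: l1_idx=1, l2_idx=1, offset=0
L1[1] = 0
L2[0][1] = 59
paddr = 59 * 16 + 0 = 944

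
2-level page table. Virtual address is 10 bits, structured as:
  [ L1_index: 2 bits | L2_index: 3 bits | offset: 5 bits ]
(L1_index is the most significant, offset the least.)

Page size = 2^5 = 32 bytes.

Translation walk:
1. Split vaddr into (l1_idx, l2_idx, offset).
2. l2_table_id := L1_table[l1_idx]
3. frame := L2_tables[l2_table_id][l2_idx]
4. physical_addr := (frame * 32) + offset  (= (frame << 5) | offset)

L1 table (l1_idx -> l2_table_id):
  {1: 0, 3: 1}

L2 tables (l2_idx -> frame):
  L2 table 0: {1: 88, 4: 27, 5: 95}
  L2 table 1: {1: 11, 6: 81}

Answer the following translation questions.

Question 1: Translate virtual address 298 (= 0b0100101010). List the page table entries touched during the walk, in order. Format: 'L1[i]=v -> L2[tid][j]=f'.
vaddr = 298 = 0b0100101010
Split: l1_idx=1, l2_idx=1, offset=10

Answer: L1[1]=0 -> L2[0][1]=88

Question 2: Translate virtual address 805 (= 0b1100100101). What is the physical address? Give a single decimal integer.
vaddr = 805 = 0b1100100101
Split: l1_idx=3, l2_idx=1, offset=5
L1[3] = 1
L2[1][1] = 11
paddr = 11 * 32 + 5 = 357

Answer: 357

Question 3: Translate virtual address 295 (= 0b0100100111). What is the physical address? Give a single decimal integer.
Answer: 2823

Derivation:
vaddr = 295 = 0b0100100111
Split: l1_idx=1, l2_idx=1, offset=7
L1[1] = 0
L2[0][1] = 88
paddr = 88 * 32 + 7 = 2823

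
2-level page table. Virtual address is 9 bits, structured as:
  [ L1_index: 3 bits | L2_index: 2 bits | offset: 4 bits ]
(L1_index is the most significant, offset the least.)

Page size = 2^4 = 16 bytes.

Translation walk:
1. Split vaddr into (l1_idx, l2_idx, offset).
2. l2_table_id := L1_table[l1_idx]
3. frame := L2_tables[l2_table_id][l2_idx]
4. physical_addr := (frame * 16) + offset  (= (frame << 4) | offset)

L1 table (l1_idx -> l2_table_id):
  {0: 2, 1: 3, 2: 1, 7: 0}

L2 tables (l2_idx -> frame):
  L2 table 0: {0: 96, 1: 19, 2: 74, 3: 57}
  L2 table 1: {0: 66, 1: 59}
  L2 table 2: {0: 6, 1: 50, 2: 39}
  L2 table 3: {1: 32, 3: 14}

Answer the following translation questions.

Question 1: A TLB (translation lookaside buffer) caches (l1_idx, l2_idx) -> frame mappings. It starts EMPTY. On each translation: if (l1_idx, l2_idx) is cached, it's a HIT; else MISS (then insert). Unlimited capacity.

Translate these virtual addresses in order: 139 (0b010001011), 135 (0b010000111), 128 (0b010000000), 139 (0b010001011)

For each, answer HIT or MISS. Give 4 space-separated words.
vaddr=139: (2,0) not in TLB -> MISS, insert
vaddr=135: (2,0) in TLB -> HIT
vaddr=128: (2,0) in TLB -> HIT
vaddr=139: (2,0) in TLB -> HIT

Answer: MISS HIT HIT HIT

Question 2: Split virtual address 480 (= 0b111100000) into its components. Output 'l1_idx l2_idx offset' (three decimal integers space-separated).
Answer: 7 2 0

Derivation:
vaddr = 480 = 0b111100000
  top 3 bits -> l1_idx = 7
  next 2 bits -> l2_idx = 2
  bottom 4 bits -> offset = 0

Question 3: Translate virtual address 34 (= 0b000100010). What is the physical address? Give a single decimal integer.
vaddr = 34 = 0b000100010
Split: l1_idx=0, l2_idx=2, offset=2
L1[0] = 2
L2[2][2] = 39
paddr = 39 * 16 + 2 = 626

Answer: 626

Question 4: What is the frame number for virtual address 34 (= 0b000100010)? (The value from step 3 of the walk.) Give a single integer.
vaddr = 34: l1_idx=0, l2_idx=2
L1[0] = 2; L2[2][2] = 39

Answer: 39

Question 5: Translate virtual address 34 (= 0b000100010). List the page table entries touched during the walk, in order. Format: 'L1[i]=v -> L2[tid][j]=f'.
Answer: L1[0]=2 -> L2[2][2]=39

Derivation:
vaddr = 34 = 0b000100010
Split: l1_idx=0, l2_idx=2, offset=2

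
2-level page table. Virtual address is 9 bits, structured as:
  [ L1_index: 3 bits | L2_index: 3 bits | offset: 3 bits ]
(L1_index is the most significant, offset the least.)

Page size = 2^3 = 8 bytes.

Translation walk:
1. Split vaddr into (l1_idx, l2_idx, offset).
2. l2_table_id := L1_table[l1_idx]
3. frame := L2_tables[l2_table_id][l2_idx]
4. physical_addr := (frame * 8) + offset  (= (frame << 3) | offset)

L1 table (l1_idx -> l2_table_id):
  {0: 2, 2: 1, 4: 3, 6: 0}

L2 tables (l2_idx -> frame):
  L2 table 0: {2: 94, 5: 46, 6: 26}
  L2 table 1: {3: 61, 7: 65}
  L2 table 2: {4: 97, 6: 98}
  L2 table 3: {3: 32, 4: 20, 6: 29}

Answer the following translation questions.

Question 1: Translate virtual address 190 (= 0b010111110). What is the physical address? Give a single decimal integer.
vaddr = 190 = 0b010111110
Split: l1_idx=2, l2_idx=7, offset=6
L1[2] = 1
L2[1][7] = 65
paddr = 65 * 8 + 6 = 526

Answer: 526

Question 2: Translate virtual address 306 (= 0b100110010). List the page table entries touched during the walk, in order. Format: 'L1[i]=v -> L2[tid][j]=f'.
vaddr = 306 = 0b100110010
Split: l1_idx=4, l2_idx=6, offset=2

Answer: L1[4]=3 -> L2[3][6]=29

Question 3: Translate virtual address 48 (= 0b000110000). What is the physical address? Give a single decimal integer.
Answer: 784

Derivation:
vaddr = 48 = 0b000110000
Split: l1_idx=0, l2_idx=6, offset=0
L1[0] = 2
L2[2][6] = 98
paddr = 98 * 8 + 0 = 784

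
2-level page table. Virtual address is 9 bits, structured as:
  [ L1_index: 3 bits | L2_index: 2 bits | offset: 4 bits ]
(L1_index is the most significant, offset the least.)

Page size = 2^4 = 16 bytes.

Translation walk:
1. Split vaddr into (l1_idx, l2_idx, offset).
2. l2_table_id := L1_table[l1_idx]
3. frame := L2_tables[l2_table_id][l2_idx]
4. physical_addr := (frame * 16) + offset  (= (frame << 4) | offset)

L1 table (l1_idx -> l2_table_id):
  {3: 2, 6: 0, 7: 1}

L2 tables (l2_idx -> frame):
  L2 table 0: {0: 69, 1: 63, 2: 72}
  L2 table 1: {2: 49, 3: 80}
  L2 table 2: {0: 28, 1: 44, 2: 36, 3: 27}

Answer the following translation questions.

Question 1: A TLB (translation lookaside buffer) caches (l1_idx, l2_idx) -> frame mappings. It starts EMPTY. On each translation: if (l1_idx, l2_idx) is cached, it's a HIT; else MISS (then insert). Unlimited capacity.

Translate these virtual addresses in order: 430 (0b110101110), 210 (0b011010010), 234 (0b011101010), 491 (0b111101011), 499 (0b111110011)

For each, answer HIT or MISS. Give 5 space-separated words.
vaddr=430: (6,2) not in TLB -> MISS, insert
vaddr=210: (3,1) not in TLB -> MISS, insert
vaddr=234: (3,2) not in TLB -> MISS, insert
vaddr=491: (7,2) not in TLB -> MISS, insert
vaddr=499: (7,3) not in TLB -> MISS, insert

Answer: MISS MISS MISS MISS MISS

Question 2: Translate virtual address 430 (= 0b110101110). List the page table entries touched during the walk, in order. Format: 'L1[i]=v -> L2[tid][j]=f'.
Answer: L1[6]=0 -> L2[0][2]=72

Derivation:
vaddr = 430 = 0b110101110
Split: l1_idx=6, l2_idx=2, offset=14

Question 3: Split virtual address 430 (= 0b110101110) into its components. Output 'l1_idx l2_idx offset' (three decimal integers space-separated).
vaddr = 430 = 0b110101110
  top 3 bits -> l1_idx = 6
  next 2 bits -> l2_idx = 2
  bottom 4 bits -> offset = 14

Answer: 6 2 14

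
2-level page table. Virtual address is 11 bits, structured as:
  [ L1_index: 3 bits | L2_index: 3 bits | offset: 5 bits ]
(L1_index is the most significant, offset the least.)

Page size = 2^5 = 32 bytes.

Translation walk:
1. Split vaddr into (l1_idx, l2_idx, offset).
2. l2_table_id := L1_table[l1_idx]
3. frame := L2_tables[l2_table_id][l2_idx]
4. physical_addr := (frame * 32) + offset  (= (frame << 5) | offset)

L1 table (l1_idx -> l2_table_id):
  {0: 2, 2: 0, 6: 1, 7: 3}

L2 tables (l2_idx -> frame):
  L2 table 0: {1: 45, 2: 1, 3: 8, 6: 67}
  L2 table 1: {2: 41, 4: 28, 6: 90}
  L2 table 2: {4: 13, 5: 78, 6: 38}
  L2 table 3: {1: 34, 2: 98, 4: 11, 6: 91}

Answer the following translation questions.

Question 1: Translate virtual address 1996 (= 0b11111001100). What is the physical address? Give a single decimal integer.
vaddr = 1996 = 0b11111001100
Split: l1_idx=7, l2_idx=6, offset=12
L1[7] = 3
L2[3][6] = 91
paddr = 91 * 32 + 12 = 2924

Answer: 2924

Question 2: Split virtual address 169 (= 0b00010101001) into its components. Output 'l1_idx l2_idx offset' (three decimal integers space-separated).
Answer: 0 5 9

Derivation:
vaddr = 169 = 0b00010101001
  top 3 bits -> l1_idx = 0
  next 3 bits -> l2_idx = 5
  bottom 5 bits -> offset = 9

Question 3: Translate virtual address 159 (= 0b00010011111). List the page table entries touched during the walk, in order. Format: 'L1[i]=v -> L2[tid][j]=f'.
vaddr = 159 = 0b00010011111
Split: l1_idx=0, l2_idx=4, offset=31

Answer: L1[0]=2 -> L2[2][4]=13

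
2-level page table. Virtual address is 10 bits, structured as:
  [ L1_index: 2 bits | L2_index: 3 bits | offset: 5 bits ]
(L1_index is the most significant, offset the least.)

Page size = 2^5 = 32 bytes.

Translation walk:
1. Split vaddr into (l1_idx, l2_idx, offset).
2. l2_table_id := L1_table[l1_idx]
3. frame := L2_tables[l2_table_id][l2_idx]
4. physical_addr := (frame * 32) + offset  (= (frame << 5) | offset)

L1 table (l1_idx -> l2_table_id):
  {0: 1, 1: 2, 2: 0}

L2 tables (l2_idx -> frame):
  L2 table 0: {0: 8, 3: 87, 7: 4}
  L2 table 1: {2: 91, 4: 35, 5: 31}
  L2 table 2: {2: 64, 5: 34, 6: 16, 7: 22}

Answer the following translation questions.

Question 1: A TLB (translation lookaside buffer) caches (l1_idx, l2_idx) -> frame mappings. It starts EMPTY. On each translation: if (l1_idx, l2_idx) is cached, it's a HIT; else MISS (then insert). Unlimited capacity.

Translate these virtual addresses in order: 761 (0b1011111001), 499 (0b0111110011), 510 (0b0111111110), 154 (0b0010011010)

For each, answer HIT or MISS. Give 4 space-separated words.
vaddr=761: (2,7) not in TLB -> MISS, insert
vaddr=499: (1,7) not in TLB -> MISS, insert
vaddr=510: (1,7) in TLB -> HIT
vaddr=154: (0,4) not in TLB -> MISS, insert

Answer: MISS MISS HIT MISS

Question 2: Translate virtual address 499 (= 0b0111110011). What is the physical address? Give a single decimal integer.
Answer: 723

Derivation:
vaddr = 499 = 0b0111110011
Split: l1_idx=1, l2_idx=7, offset=19
L1[1] = 2
L2[2][7] = 22
paddr = 22 * 32 + 19 = 723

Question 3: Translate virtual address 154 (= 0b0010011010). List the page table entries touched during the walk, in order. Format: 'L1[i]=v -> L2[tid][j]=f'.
vaddr = 154 = 0b0010011010
Split: l1_idx=0, l2_idx=4, offset=26

Answer: L1[0]=1 -> L2[1][4]=35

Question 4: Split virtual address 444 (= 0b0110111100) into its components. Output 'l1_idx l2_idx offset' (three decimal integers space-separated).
vaddr = 444 = 0b0110111100
  top 2 bits -> l1_idx = 1
  next 3 bits -> l2_idx = 5
  bottom 5 bits -> offset = 28

Answer: 1 5 28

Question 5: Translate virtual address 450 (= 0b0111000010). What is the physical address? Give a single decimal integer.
Answer: 514

Derivation:
vaddr = 450 = 0b0111000010
Split: l1_idx=1, l2_idx=6, offset=2
L1[1] = 2
L2[2][6] = 16
paddr = 16 * 32 + 2 = 514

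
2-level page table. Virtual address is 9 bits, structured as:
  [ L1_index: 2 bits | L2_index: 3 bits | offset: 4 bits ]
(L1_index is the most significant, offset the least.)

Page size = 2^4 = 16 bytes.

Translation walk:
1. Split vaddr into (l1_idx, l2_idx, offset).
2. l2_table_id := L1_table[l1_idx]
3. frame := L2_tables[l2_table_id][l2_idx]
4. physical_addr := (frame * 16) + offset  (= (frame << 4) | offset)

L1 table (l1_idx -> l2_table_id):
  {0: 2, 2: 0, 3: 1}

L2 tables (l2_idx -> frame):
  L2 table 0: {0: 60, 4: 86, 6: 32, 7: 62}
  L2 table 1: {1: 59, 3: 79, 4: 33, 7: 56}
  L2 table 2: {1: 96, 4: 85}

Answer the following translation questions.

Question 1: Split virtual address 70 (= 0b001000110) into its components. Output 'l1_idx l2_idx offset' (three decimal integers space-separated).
vaddr = 70 = 0b001000110
  top 2 bits -> l1_idx = 0
  next 3 bits -> l2_idx = 4
  bottom 4 bits -> offset = 6

Answer: 0 4 6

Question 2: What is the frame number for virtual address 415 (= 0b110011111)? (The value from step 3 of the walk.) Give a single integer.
vaddr = 415: l1_idx=3, l2_idx=1
L1[3] = 1; L2[1][1] = 59

Answer: 59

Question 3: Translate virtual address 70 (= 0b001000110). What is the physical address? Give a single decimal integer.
vaddr = 70 = 0b001000110
Split: l1_idx=0, l2_idx=4, offset=6
L1[0] = 2
L2[2][4] = 85
paddr = 85 * 16 + 6 = 1366

Answer: 1366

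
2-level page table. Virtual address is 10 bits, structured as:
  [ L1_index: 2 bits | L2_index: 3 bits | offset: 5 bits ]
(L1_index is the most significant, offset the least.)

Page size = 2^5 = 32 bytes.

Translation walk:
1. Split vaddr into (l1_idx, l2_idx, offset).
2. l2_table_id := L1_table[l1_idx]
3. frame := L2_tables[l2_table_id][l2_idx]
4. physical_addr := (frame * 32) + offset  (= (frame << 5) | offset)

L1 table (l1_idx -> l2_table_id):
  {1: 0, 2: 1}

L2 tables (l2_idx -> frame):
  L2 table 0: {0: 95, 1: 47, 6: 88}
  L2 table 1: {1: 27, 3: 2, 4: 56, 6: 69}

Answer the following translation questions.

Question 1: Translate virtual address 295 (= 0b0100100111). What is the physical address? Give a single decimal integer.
Answer: 1511

Derivation:
vaddr = 295 = 0b0100100111
Split: l1_idx=1, l2_idx=1, offset=7
L1[1] = 0
L2[0][1] = 47
paddr = 47 * 32 + 7 = 1511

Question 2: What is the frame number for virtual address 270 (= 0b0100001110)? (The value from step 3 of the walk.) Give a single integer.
vaddr = 270: l1_idx=1, l2_idx=0
L1[1] = 0; L2[0][0] = 95

Answer: 95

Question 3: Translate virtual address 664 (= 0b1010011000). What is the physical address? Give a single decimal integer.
Answer: 1816

Derivation:
vaddr = 664 = 0b1010011000
Split: l1_idx=2, l2_idx=4, offset=24
L1[2] = 1
L2[1][4] = 56
paddr = 56 * 32 + 24 = 1816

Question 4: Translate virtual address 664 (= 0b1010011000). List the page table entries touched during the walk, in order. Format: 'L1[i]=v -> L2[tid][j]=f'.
vaddr = 664 = 0b1010011000
Split: l1_idx=2, l2_idx=4, offset=24

Answer: L1[2]=1 -> L2[1][4]=56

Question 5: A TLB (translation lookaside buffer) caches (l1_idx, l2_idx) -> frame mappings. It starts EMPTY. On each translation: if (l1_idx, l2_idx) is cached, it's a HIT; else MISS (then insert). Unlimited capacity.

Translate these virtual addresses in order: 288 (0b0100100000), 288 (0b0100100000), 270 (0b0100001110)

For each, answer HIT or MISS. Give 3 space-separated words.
vaddr=288: (1,1) not in TLB -> MISS, insert
vaddr=288: (1,1) in TLB -> HIT
vaddr=270: (1,0) not in TLB -> MISS, insert

Answer: MISS HIT MISS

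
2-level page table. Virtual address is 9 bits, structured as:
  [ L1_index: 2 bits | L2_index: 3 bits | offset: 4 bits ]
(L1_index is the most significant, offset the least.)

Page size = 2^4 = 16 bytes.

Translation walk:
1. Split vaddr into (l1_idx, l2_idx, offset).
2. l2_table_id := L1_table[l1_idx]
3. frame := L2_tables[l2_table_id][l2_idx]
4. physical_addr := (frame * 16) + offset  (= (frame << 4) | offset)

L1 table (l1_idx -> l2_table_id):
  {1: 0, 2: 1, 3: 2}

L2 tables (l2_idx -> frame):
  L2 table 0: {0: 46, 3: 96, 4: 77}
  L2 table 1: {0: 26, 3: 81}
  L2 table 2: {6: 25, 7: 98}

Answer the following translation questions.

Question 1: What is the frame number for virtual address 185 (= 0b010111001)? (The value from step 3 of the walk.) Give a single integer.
Answer: 96

Derivation:
vaddr = 185: l1_idx=1, l2_idx=3
L1[1] = 0; L2[0][3] = 96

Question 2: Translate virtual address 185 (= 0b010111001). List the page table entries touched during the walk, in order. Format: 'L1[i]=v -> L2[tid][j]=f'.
Answer: L1[1]=0 -> L2[0][3]=96

Derivation:
vaddr = 185 = 0b010111001
Split: l1_idx=1, l2_idx=3, offset=9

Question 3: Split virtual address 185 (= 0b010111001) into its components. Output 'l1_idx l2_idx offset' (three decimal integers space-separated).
vaddr = 185 = 0b010111001
  top 2 bits -> l1_idx = 1
  next 3 bits -> l2_idx = 3
  bottom 4 bits -> offset = 9

Answer: 1 3 9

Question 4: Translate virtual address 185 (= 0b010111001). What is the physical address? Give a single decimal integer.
Answer: 1545

Derivation:
vaddr = 185 = 0b010111001
Split: l1_idx=1, l2_idx=3, offset=9
L1[1] = 0
L2[0][3] = 96
paddr = 96 * 16 + 9 = 1545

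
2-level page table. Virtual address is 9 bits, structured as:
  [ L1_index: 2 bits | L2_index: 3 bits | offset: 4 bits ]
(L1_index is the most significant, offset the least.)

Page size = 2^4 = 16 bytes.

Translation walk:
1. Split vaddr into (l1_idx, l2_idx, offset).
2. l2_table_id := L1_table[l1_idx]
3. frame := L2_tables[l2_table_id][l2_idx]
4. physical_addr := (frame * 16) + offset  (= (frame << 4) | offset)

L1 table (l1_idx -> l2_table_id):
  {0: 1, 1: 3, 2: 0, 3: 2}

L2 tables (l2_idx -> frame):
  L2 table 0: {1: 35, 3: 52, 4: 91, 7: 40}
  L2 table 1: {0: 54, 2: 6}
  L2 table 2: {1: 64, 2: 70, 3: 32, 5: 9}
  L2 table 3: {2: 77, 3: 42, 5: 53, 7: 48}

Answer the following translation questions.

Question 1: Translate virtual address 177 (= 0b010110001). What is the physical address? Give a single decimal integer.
Answer: 673

Derivation:
vaddr = 177 = 0b010110001
Split: l1_idx=1, l2_idx=3, offset=1
L1[1] = 3
L2[3][3] = 42
paddr = 42 * 16 + 1 = 673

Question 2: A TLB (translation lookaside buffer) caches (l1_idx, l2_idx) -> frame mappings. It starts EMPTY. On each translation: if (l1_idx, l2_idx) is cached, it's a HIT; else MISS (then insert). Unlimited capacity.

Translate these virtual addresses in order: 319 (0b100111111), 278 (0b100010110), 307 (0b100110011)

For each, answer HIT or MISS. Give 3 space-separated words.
vaddr=319: (2,3) not in TLB -> MISS, insert
vaddr=278: (2,1) not in TLB -> MISS, insert
vaddr=307: (2,3) in TLB -> HIT

Answer: MISS MISS HIT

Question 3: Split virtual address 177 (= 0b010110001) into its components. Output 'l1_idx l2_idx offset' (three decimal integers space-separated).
vaddr = 177 = 0b010110001
  top 2 bits -> l1_idx = 1
  next 3 bits -> l2_idx = 3
  bottom 4 bits -> offset = 1

Answer: 1 3 1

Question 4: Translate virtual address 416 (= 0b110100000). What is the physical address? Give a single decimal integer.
Answer: 1120

Derivation:
vaddr = 416 = 0b110100000
Split: l1_idx=3, l2_idx=2, offset=0
L1[3] = 2
L2[2][2] = 70
paddr = 70 * 16 + 0 = 1120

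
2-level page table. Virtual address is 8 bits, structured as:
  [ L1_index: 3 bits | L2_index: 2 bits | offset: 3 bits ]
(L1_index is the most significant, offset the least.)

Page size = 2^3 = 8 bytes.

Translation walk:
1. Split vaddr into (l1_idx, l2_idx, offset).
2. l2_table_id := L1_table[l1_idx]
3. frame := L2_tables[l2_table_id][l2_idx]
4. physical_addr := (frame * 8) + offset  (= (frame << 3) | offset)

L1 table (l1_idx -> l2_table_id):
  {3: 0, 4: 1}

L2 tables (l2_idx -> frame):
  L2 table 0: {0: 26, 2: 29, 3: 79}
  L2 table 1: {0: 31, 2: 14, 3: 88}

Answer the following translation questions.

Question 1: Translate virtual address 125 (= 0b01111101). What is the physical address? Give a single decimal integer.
Answer: 637

Derivation:
vaddr = 125 = 0b01111101
Split: l1_idx=3, l2_idx=3, offset=5
L1[3] = 0
L2[0][3] = 79
paddr = 79 * 8 + 5 = 637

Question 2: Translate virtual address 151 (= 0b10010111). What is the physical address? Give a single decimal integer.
vaddr = 151 = 0b10010111
Split: l1_idx=4, l2_idx=2, offset=7
L1[4] = 1
L2[1][2] = 14
paddr = 14 * 8 + 7 = 119

Answer: 119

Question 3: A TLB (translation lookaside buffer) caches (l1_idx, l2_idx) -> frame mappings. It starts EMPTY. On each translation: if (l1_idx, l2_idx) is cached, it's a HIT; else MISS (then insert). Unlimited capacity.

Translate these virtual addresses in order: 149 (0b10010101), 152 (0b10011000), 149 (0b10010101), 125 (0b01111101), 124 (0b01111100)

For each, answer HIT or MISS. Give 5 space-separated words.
vaddr=149: (4,2) not in TLB -> MISS, insert
vaddr=152: (4,3) not in TLB -> MISS, insert
vaddr=149: (4,2) in TLB -> HIT
vaddr=125: (3,3) not in TLB -> MISS, insert
vaddr=124: (3,3) in TLB -> HIT

Answer: MISS MISS HIT MISS HIT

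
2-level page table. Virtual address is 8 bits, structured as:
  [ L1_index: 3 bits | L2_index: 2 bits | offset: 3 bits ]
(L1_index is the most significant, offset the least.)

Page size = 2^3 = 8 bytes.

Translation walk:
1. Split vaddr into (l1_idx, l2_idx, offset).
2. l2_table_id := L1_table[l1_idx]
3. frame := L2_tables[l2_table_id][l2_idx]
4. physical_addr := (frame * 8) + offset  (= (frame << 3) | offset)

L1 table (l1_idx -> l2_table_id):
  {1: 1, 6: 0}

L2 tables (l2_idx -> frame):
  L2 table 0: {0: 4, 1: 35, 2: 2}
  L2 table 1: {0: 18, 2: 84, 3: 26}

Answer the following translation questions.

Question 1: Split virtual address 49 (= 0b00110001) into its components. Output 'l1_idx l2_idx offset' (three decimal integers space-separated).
Answer: 1 2 1

Derivation:
vaddr = 49 = 0b00110001
  top 3 bits -> l1_idx = 1
  next 2 bits -> l2_idx = 2
  bottom 3 bits -> offset = 1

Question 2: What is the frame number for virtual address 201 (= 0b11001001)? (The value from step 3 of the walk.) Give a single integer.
vaddr = 201: l1_idx=6, l2_idx=1
L1[6] = 0; L2[0][1] = 35

Answer: 35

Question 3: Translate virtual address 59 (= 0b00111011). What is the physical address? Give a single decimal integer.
Answer: 211

Derivation:
vaddr = 59 = 0b00111011
Split: l1_idx=1, l2_idx=3, offset=3
L1[1] = 1
L2[1][3] = 26
paddr = 26 * 8 + 3 = 211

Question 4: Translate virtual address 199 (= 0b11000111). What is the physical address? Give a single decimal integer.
vaddr = 199 = 0b11000111
Split: l1_idx=6, l2_idx=0, offset=7
L1[6] = 0
L2[0][0] = 4
paddr = 4 * 8 + 7 = 39

Answer: 39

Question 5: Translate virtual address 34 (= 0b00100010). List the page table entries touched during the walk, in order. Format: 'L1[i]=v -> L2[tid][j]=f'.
Answer: L1[1]=1 -> L2[1][0]=18

Derivation:
vaddr = 34 = 0b00100010
Split: l1_idx=1, l2_idx=0, offset=2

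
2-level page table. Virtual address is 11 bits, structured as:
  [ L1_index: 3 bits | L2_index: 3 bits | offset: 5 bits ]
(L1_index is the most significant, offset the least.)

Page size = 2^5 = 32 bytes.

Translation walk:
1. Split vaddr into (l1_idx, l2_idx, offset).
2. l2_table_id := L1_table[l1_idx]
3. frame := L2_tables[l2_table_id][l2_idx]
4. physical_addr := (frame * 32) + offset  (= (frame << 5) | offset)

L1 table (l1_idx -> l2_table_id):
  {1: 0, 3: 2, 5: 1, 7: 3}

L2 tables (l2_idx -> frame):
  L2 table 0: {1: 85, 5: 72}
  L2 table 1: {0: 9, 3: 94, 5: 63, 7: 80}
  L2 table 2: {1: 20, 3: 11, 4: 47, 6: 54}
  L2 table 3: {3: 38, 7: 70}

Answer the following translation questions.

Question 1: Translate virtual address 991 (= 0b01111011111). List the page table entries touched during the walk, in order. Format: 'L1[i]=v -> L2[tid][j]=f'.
vaddr = 991 = 0b01111011111
Split: l1_idx=3, l2_idx=6, offset=31

Answer: L1[3]=2 -> L2[2][6]=54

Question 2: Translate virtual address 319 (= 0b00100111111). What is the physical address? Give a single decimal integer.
vaddr = 319 = 0b00100111111
Split: l1_idx=1, l2_idx=1, offset=31
L1[1] = 0
L2[0][1] = 85
paddr = 85 * 32 + 31 = 2751

Answer: 2751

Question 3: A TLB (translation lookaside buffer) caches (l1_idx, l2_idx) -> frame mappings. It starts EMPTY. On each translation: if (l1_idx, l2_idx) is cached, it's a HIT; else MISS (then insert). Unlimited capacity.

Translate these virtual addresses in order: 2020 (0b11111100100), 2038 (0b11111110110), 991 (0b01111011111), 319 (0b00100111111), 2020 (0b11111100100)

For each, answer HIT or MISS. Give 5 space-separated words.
Answer: MISS HIT MISS MISS HIT

Derivation:
vaddr=2020: (7,7) not in TLB -> MISS, insert
vaddr=2038: (7,7) in TLB -> HIT
vaddr=991: (3,6) not in TLB -> MISS, insert
vaddr=319: (1,1) not in TLB -> MISS, insert
vaddr=2020: (7,7) in TLB -> HIT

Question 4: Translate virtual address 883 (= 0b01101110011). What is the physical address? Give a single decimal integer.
vaddr = 883 = 0b01101110011
Split: l1_idx=3, l2_idx=3, offset=19
L1[3] = 2
L2[2][3] = 11
paddr = 11 * 32 + 19 = 371

Answer: 371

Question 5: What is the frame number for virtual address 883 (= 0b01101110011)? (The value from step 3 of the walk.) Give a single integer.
vaddr = 883: l1_idx=3, l2_idx=3
L1[3] = 2; L2[2][3] = 11

Answer: 11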